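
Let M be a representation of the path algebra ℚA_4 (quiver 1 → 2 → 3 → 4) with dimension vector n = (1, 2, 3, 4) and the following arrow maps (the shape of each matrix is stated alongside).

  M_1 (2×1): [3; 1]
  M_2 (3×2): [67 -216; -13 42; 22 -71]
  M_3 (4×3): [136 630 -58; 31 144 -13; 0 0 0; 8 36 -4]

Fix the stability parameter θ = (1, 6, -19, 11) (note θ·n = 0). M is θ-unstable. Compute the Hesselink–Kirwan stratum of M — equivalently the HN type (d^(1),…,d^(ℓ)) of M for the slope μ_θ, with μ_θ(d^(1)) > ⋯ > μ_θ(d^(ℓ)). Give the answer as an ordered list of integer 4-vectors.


Interval decomposition of M: I[1,4], I[2,4], I[3,3], I[4,4]^2.
HN type (ℓ=4): μ^(1)=11; μ^(2)=-4; μ^(3)=-13/2; μ^(4)=-19

((0, 0, 0, 4); (1, 1, 1, 0); (0, 1, 1, 0); (0, 0, 1, 0))


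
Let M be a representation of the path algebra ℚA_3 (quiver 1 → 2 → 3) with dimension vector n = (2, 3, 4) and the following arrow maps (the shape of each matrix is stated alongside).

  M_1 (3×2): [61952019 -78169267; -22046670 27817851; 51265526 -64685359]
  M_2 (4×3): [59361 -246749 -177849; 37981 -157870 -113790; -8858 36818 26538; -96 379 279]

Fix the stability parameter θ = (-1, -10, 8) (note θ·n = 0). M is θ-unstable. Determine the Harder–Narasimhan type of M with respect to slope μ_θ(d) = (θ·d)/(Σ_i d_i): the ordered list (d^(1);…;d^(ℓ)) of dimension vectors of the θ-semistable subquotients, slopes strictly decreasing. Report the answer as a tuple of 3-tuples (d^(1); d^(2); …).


Interval decomposition of M: I[1,2], I[1,3], I[2,3], I[3,3]^2.
HN type (ℓ=3): μ^(1)=8; μ^(2)=-11/2; μ^(3)=-10

((0, 0, 4); (2, 2, 0); (0, 1, 0))


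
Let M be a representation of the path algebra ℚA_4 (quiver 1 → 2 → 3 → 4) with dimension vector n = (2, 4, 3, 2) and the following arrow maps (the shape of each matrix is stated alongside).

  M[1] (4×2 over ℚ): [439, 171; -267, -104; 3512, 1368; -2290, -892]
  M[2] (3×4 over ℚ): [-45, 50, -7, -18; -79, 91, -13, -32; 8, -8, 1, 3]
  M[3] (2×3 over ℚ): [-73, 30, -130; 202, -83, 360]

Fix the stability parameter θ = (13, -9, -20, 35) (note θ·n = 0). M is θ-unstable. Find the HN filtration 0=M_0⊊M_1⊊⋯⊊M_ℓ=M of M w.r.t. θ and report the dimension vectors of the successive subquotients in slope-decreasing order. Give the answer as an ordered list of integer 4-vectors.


Via rank(M_{q-1}∘⋯∘M_p): M ≅ I[1,4]^2, I[2,2], I[2,3].
μ_θ-semistable layers: μ^(1)=35; μ^(2)=-16/3; μ^(3)=-9; μ^(4)=-29/2

((0, 0, 0, 2); (2, 2, 2, 0); (0, 1, 0, 0); (0, 1, 1, 0))


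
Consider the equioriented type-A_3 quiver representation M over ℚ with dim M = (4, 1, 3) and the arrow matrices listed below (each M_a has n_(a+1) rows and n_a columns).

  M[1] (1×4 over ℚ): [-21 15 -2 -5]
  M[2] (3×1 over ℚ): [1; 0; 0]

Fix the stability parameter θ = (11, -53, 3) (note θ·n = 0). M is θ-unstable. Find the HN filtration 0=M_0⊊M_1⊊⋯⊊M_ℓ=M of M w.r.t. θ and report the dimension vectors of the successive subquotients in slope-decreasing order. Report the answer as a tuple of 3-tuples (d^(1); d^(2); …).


Via rank(M_{q-1}∘⋯∘M_p): M ≅ I[1,1]^3, I[1,3], I[3,3]^2.
μ_θ-semistable layers: μ^(1)=11; μ^(2)=3; μ^(3)=-21

((3, 0, 0); (0, 0, 3); (1, 1, 0))


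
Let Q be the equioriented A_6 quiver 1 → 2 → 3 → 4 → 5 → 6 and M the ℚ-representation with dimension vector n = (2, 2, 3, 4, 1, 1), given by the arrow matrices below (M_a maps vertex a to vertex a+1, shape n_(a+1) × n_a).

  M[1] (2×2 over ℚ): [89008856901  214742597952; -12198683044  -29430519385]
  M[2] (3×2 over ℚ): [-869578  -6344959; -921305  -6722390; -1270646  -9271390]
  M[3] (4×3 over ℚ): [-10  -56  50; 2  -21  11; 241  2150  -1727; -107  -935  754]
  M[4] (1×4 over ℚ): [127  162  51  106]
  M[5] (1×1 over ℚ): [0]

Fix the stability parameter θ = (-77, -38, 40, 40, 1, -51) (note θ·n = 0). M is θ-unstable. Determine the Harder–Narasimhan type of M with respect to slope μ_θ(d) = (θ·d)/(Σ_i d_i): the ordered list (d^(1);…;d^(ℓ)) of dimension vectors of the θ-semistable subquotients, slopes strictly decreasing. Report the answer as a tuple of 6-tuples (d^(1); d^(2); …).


Interval decomposition of M: I[1,4], I[1,5], I[3,3], I[4,4]^2, I[6,6].
HN type (ℓ=5): μ^(1)=40; μ^(2)=27; μ^(3)=-38; μ^(4)=-51; μ^(5)=-77

((0, 0, 2, 3, 0, 0); (0, 0, 1, 1, 1, 0); (0, 2, 0, 0, 0, 0); (0, 0, 0, 0, 0, 1); (2, 0, 0, 0, 0, 0))


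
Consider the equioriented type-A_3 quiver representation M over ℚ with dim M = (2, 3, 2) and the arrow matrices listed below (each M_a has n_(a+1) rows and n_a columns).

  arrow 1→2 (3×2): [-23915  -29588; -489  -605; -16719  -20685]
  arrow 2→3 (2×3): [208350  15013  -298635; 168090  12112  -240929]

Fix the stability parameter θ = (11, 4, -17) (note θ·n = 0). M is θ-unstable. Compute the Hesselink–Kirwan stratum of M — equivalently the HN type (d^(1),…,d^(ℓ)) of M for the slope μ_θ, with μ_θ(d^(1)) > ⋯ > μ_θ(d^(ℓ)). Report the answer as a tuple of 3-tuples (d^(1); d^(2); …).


Interval decomposition of M: I[1,2], I[1,3], I[2,3].
HN type (ℓ=3): μ^(1)=15/2; μ^(2)=-2/3; μ^(3)=-13/2

((1, 1, 0); (1, 1, 1); (0, 1, 1))


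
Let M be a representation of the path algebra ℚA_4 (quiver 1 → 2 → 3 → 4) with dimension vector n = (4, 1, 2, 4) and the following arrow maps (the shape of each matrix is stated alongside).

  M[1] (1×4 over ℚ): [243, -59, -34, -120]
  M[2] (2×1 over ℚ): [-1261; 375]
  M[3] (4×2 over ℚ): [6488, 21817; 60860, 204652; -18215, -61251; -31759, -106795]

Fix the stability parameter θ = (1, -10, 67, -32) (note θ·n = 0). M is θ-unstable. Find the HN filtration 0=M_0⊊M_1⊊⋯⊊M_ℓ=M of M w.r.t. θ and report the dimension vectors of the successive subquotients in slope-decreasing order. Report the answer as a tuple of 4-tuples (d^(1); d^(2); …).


Barcode: M ≅ I[1,1]^3, I[1,4], I[3,4], I[4,4]^2. HN layers by μ_θ (4 steps, strictly decreasing):
  μ^(1)=35/2; μ^(2)=1; μ^(3)=-9/2; μ^(4)=-32

((0, 0, 2, 2); (3, 0, 0, 0); (1, 1, 0, 0); (0, 0, 0, 2))


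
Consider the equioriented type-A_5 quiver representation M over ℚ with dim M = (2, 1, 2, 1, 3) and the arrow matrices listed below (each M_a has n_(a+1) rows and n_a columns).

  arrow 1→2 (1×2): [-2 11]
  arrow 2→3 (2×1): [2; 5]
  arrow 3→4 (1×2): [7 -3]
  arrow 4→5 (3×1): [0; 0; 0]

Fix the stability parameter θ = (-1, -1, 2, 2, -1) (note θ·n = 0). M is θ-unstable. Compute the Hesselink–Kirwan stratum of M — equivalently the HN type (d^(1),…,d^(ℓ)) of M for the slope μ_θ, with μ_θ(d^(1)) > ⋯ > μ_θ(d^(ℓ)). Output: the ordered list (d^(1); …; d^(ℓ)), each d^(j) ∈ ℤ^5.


Via rank(M_{q-1}∘⋯∘M_p): M ≅ I[1,1], I[1,4], I[3,3], I[5,5]^3.
μ_θ-semistable layers: μ^(1)=2; μ^(2)=-1

((0, 0, 2, 1, 0); (2, 1, 0, 0, 3))


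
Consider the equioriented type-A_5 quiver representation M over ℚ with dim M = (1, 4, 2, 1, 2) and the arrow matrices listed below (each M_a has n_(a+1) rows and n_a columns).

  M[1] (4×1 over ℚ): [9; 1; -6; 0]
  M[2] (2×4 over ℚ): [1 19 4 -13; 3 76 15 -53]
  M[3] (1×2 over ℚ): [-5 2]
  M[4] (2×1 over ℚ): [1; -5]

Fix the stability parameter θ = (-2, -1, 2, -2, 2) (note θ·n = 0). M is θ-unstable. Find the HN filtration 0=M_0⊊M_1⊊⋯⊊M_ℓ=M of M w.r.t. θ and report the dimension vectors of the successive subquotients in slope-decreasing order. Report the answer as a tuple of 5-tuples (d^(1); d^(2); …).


Interval decomposition of M: I[1,5], I[2,2]^2, I[2,3], I[5,5].
HN type (ℓ=4): μ^(1)=2; μ^(2)=0; μ^(3)=-1; μ^(4)=-2

((0, 0, 1, 0, 2); (0, 0, 1, 1, 0); (0, 4, 0, 0, 0); (1, 0, 0, 0, 0))


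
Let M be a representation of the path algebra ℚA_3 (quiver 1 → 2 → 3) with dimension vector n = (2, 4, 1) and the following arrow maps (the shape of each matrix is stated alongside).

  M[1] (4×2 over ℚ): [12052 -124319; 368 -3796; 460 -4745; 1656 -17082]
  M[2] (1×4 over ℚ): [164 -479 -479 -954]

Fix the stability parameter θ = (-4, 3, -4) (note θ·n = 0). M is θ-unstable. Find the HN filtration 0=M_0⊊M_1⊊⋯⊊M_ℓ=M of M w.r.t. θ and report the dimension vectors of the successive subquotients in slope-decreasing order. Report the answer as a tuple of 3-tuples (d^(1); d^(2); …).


Via rank(M_{q-1}∘⋯∘M_p): M ≅ I[1,1], I[1,3], I[2,2]^3.
μ_θ-semistable layers: μ^(1)=3; μ^(2)=-1/2; μ^(3)=-4

((0, 3, 0); (0, 1, 1); (2, 0, 0))


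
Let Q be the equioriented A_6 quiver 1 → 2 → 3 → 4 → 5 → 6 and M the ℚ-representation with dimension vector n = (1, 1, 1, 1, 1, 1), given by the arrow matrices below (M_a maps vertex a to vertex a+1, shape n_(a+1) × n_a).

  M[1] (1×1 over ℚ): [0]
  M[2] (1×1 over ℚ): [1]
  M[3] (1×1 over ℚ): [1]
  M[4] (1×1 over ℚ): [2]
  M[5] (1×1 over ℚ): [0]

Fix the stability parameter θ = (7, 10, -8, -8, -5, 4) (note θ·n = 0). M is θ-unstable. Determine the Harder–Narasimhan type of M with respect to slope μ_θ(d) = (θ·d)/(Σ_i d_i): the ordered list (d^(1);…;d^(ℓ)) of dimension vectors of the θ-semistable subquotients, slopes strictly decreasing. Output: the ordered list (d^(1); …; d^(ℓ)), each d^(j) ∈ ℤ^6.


Via rank(M_{q-1}∘⋯∘M_p): M ≅ I[1,1], I[2,5], I[6,6].
μ_θ-semistable layers: μ^(1)=7; μ^(2)=4; μ^(3)=-11/4

((1, 0, 0, 0, 0, 0); (0, 0, 0, 0, 0, 1); (0, 1, 1, 1, 1, 0))


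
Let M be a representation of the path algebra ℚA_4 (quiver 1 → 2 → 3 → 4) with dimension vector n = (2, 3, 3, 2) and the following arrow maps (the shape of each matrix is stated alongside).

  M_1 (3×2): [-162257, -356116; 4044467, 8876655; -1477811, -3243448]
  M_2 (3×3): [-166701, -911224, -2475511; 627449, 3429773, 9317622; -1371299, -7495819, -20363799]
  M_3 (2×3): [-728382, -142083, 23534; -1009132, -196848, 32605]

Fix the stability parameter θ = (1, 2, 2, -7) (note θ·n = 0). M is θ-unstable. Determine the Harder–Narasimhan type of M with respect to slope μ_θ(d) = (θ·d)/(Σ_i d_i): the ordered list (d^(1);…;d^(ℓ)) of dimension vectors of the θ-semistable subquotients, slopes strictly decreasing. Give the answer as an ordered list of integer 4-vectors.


Via rank(M_{q-1}∘⋯∘M_p): M ≅ I[1,4]^2, I[2,3].
μ_θ-semistable layers: μ^(1)=2; μ^(2)=-1/2

((0, 1, 1, 0); (2, 2, 2, 2))


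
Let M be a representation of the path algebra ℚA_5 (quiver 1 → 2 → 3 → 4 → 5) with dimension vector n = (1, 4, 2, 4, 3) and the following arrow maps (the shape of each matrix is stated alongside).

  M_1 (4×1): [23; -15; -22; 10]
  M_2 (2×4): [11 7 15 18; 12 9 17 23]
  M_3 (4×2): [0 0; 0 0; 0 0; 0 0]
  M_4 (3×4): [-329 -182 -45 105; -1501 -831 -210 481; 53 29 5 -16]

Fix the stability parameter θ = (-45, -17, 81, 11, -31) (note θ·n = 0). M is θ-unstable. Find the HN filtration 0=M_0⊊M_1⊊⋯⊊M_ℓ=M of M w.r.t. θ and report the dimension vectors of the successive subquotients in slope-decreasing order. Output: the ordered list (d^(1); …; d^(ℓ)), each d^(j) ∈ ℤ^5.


Barcode: M ≅ I[1,3], I[2,2]^2, I[2,3], I[4,4], I[4,5]^3. HN layers by μ_θ (5 steps, strictly decreasing):
  μ^(1)=81; μ^(2)=11; μ^(3)=-10; μ^(4)=-17; μ^(5)=-45

((0, 0, 2, 0, 0); (0, 0, 0, 1, 0); (0, 0, 0, 3, 3); (0, 4, 0, 0, 0); (1, 0, 0, 0, 0))


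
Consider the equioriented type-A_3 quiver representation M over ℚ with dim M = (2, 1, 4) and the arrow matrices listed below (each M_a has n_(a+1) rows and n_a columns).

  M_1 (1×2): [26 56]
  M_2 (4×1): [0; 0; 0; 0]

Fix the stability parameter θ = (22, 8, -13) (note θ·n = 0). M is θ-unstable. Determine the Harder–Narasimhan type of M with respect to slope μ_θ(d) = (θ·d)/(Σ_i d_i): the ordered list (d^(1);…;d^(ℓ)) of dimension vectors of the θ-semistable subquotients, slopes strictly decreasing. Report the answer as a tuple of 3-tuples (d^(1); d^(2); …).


Via rank(M_{q-1}∘⋯∘M_p): M ≅ I[1,1], I[1,2], I[3,3]^4.
μ_θ-semistable layers: μ^(1)=22; μ^(2)=15; μ^(3)=-13

((1, 0, 0); (1, 1, 0); (0, 0, 4))


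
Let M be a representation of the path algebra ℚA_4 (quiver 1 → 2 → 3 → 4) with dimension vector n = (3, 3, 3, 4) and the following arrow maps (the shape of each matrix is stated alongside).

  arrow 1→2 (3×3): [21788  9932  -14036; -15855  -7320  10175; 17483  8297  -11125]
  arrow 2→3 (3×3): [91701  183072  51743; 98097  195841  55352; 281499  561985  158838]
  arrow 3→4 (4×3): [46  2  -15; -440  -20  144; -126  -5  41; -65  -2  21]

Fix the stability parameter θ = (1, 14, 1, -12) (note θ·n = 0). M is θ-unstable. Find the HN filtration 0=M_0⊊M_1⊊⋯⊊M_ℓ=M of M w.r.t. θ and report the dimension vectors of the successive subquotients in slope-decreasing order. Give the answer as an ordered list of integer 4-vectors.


Barcode: M ≅ I[1,1], I[1,4]^2, I[2,2], I[3,4], I[4,4]. HN layers by μ_θ (4 steps, strictly decreasing):
  μ^(1)=14; μ^(2)=1; μ^(3)=-11/2; μ^(4)=-12

((0, 1, 0, 0); (3, 2, 2, 2); (0, 0, 1, 1); (0, 0, 0, 1))


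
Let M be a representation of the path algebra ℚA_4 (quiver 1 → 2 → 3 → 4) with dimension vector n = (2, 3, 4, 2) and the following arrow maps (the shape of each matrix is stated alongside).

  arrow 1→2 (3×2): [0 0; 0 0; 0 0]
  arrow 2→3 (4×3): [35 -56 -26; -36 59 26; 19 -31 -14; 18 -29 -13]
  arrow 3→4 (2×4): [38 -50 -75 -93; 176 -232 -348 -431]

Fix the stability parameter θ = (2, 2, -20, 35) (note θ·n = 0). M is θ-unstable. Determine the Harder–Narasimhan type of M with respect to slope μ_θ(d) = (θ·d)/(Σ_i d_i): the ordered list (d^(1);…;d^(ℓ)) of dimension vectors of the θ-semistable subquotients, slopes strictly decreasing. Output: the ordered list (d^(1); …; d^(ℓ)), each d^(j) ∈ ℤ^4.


Barcode: M ≅ I[1,1]^2, I[2,3], I[2,4]^2, I[3,3]. HN layers by μ_θ (4 steps, strictly decreasing):
  μ^(1)=35; μ^(2)=2; μ^(3)=-9; μ^(4)=-20

((0, 0, 0, 2); (2, 0, 0, 0); (0, 3, 3, 0); (0, 0, 1, 0))


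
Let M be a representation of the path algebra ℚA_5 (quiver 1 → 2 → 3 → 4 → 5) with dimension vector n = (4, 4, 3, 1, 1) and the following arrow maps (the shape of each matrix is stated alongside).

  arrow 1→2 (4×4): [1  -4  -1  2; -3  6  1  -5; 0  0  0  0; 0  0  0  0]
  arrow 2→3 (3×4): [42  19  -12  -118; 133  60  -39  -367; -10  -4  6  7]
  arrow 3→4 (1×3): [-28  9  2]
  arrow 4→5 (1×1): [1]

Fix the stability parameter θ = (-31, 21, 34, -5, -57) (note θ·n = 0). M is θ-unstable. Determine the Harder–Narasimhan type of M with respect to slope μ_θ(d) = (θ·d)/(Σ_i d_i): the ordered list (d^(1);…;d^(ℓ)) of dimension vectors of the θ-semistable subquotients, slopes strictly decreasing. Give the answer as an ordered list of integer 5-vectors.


Barcode: M ≅ I[1,1]^2, I[1,3], I[1,5], I[2,2], I[2,3]. HN layers by μ_θ (4 steps, strictly decreasing):
  μ^(1)=34; μ^(2)=21; μ^(3)=-7/4; μ^(4)=-31

((0, 0, 2, 0, 0); (0, 3, 0, 0, 0); (0, 1, 1, 1, 1); (4, 0, 0, 0, 0))


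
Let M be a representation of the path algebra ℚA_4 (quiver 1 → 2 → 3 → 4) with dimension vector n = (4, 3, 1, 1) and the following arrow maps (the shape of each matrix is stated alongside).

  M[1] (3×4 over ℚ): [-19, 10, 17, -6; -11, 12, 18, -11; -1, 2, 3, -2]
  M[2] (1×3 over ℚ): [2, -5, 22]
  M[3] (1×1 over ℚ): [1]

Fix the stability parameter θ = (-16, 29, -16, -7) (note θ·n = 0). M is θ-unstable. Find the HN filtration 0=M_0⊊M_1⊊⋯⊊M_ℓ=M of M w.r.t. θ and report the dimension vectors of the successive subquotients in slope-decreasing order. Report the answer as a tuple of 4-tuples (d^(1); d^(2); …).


Barcode: M ≅ I[1,1], I[1,2]^2, I[1,4]. HN layers by μ_θ (3 steps, strictly decreasing):
  μ^(1)=29; μ^(2)=2; μ^(3)=-16

((0, 2, 0, 0); (0, 1, 1, 1); (4, 0, 0, 0))


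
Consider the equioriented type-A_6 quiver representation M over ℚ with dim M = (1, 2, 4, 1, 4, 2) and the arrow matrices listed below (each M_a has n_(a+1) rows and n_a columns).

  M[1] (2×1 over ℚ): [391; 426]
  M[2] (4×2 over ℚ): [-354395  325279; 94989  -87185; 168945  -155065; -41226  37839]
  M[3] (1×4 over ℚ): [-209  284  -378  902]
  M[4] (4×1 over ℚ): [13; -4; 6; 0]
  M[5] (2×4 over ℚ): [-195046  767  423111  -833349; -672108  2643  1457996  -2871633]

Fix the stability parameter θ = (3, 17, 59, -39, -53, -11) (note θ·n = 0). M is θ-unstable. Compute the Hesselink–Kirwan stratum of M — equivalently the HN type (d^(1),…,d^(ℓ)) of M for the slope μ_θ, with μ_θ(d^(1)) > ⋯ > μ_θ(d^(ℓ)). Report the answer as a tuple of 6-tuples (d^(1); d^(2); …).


Via rank(M_{q-1}∘⋯∘M_p): M ≅ I[1,5], I[2,3], I[3,3]^2, I[5,5], I[5,6]^2.
μ_θ-semistable layers: μ^(1)=59; μ^(2)=17; μ^(3)=-13/5; μ^(4)=-11; μ^(5)=-53

((0, 0, 3, 0, 0, 0); (0, 1, 0, 0, 0, 0); (1, 1, 1, 1, 1, 0); (0, 0, 0, 0, 0, 2); (0, 0, 0, 0, 3, 0))


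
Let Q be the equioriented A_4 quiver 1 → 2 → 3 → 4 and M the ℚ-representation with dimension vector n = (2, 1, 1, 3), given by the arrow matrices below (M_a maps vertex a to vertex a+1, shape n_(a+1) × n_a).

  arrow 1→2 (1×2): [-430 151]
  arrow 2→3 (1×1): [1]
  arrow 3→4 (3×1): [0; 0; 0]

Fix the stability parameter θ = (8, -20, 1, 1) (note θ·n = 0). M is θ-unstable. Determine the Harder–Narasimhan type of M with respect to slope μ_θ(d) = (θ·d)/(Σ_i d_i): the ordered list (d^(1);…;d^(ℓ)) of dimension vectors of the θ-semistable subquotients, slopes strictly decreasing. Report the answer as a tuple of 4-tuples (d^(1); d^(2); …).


Via rank(M_{q-1}∘⋯∘M_p): M ≅ I[1,1], I[1,3], I[4,4]^3.
μ_θ-semistable layers: μ^(1)=8; μ^(2)=1; μ^(3)=-6

((1, 0, 0, 0); (0, 0, 1, 3); (1, 1, 0, 0))


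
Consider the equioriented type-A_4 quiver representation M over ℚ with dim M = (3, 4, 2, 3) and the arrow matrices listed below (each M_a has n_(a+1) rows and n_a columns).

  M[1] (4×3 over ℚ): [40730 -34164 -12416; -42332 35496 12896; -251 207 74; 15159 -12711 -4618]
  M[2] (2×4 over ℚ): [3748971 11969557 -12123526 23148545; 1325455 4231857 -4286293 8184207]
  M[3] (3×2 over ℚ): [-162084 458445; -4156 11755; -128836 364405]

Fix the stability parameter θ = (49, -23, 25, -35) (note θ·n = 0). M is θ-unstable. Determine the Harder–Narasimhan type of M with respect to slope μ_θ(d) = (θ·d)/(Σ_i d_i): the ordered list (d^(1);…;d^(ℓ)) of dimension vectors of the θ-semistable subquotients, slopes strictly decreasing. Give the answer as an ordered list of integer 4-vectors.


Via rank(M_{q-1}∘⋯∘M_p): M ≅ I[1,1], I[1,3], I[1,4], I[2,2]^2, I[4,4]^2.
μ_θ-semistable layers: μ^(1)=49; μ^(2)=25; μ^(3)=13; μ^(4)=4; μ^(5)=-23; μ^(6)=-35

((1, 0, 0, 0); (0, 0, 1, 0); (1, 1, 0, 0); (1, 1, 1, 1); (0, 2, 0, 0); (0, 0, 0, 2))


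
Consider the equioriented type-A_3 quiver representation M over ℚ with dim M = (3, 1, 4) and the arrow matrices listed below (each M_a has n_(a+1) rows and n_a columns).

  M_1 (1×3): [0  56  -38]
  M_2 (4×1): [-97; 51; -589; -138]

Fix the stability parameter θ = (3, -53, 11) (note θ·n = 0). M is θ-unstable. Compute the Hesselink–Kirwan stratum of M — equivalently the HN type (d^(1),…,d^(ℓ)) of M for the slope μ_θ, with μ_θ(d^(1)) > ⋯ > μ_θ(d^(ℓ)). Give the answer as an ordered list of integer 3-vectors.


Barcode: M ≅ I[1,1]^2, I[1,3], I[3,3]^3. HN layers by μ_θ (3 steps, strictly decreasing):
  μ^(1)=11; μ^(2)=3; μ^(3)=-25

((0, 0, 4); (2, 0, 0); (1, 1, 0))


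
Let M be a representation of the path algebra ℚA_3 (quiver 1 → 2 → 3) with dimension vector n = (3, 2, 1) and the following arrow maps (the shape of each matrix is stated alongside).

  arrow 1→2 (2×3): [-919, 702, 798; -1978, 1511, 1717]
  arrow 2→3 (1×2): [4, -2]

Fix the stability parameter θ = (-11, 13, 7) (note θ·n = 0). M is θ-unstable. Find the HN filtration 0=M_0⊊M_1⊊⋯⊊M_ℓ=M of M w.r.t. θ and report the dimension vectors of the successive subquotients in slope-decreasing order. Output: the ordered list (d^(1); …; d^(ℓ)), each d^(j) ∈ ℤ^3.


Interval decomposition of M: I[1,1], I[1,2], I[1,3].
HN type (ℓ=3): μ^(1)=13; μ^(2)=10; μ^(3)=-11

((0, 1, 0); (0, 1, 1); (3, 0, 0))


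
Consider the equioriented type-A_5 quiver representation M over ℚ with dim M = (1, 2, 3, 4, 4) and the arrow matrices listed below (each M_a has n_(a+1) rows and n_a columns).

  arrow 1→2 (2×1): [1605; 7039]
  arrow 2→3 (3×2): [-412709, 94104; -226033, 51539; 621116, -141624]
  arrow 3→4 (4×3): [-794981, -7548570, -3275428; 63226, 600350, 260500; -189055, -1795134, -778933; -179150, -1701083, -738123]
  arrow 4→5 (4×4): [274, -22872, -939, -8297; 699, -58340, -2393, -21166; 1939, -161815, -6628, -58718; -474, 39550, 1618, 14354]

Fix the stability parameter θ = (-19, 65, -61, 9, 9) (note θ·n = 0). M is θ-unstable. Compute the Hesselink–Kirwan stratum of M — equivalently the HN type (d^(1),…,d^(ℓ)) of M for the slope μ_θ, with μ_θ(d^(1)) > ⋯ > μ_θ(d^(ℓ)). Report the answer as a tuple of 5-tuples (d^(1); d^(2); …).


Barcode: M ≅ I[1,5], I[2,5], I[3,5], I[4,4], I[5,5]. HN layers by μ_θ (4 steps, strictly decreasing):
  μ^(1)=9; μ^(2)=2; μ^(3)=-19; μ^(4)=-61

((0, 0, 0, 4, 4); (0, 2, 2, 0, 0); (1, 0, 0, 0, 0); (0, 0, 1, 0, 0))


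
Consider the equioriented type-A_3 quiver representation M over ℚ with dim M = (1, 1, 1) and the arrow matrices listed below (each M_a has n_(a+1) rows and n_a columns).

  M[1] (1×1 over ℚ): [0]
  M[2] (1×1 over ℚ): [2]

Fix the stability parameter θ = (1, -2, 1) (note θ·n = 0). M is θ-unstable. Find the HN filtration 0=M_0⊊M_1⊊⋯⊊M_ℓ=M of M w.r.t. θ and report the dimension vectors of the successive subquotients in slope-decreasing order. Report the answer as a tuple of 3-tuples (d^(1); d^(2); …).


Via rank(M_{q-1}∘⋯∘M_p): M ≅ I[1,1], I[2,3].
μ_θ-semistable layers: μ^(1)=1; μ^(2)=-2

((1, 0, 1); (0, 1, 0))


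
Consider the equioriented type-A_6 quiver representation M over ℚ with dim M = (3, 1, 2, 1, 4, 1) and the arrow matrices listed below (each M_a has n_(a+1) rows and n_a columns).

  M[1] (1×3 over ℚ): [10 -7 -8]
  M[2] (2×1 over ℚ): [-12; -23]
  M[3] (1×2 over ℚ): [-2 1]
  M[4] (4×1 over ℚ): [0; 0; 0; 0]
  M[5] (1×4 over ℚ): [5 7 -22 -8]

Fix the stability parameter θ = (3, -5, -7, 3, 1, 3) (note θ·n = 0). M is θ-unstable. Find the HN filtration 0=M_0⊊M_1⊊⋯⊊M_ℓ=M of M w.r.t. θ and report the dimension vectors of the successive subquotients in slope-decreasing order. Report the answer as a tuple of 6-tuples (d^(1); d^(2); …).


Barcode: M ≅ I[1,1]^2, I[1,4], I[3,3], I[5,5]^3, I[5,6]. HN layers by μ_θ (4 steps, strictly decreasing):
  μ^(1)=3; μ^(2)=1; μ^(3)=-3; μ^(4)=-7

((2, 0, 0, 1, 0, 1); (0, 0, 0, 0, 4, 0); (1, 1, 1, 0, 0, 0); (0, 0, 1, 0, 0, 0))


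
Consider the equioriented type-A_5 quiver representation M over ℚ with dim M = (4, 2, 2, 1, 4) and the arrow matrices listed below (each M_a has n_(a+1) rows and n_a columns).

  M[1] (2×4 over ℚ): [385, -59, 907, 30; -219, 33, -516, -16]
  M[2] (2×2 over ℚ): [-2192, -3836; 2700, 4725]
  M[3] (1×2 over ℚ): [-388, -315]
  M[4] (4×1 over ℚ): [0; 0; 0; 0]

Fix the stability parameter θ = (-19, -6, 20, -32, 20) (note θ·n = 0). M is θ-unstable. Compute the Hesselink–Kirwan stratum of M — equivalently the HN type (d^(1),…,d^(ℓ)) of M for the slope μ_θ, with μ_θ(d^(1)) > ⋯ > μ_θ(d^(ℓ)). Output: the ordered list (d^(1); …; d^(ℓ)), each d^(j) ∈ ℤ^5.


Barcode: M ≅ I[1,1]^2, I[1,2], I[1,4], I[3,3], I[5,5]^4. HN layers by μ_θ (3 steps, strictly decreasing):
  μ^(1)=20; μ^(2)=-6; μ^(3)=-19

((0, 0, 1, 0, 4); (0, 2, 1, 1, 0); (4, 0, 0, 0, 0))


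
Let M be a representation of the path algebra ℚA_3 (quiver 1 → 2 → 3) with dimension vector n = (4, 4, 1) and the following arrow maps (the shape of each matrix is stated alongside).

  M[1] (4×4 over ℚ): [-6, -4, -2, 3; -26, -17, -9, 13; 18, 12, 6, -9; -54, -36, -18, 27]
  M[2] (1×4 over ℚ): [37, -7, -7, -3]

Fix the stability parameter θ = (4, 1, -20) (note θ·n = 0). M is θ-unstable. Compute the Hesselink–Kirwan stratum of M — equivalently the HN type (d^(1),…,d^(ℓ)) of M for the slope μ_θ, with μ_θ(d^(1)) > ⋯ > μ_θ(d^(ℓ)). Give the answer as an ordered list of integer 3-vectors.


Via rank(M_{q-1}∘⋯∘M_p): M ≅ I[1,1]^2, I[1,2], I[1,3], I[2,2]^2.
μ_θ-semistable layers: μ^(1)=4; μ^(2)=5/2; μ^(3)=1; μ^(4)=-5

((2, 0, 0); (1, 1, 0); (0, 2, 0); (1, 1, 1))


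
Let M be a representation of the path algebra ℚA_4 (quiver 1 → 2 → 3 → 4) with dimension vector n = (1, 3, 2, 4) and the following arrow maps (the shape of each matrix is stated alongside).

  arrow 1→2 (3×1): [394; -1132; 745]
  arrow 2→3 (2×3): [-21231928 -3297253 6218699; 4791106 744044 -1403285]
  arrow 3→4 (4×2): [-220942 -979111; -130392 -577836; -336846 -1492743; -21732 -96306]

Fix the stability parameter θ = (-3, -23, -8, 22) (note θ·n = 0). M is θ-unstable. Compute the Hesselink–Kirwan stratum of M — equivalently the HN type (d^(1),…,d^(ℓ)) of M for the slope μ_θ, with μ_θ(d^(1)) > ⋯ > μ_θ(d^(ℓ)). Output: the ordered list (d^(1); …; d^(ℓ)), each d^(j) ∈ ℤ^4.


Via rank(M_{q-1}∘⋯∘M_p): M ≅ I[1,4], I[2,2], I[2,3], I[4,4]^3.
μ_θ-semistable layers: μ^(1)=22; μ^(2)=-8; μ^(3)=-13; μ^(4)=-23

((0, 0, 0, 4); (0, 0, 2, 0); (1, 1, 0, 0); (0, 2, 0, 0))


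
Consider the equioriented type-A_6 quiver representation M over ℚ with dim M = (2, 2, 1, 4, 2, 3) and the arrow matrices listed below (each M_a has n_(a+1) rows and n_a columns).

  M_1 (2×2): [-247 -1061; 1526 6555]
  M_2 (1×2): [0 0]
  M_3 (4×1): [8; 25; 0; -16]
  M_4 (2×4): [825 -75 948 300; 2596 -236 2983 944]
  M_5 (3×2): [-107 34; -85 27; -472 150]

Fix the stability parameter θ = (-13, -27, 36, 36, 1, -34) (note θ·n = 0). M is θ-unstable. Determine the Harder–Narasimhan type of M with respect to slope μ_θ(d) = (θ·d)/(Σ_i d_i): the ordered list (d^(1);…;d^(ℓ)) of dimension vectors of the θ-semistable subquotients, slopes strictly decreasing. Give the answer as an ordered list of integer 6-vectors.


Barcode: M ≅ I[1,2]^2, I[3,6], I[4,4]^2, I[4,6], I[6,6]. HN layers by μ_θ (5 steps, strictly decreasing):
  μ^(1)=36; μ^(2)=39/4; μ^(3)=1; μ^(4)=-20; μ^(5)=-34

((0, 0, 0, 2, 0, 0); (0, 0, 1, 1, 1, 1); (0, 0, 0, 1, 1, 1); (2, 2, 0, 0, 0, 0); (0, 0, 0, 0, 0, 1))


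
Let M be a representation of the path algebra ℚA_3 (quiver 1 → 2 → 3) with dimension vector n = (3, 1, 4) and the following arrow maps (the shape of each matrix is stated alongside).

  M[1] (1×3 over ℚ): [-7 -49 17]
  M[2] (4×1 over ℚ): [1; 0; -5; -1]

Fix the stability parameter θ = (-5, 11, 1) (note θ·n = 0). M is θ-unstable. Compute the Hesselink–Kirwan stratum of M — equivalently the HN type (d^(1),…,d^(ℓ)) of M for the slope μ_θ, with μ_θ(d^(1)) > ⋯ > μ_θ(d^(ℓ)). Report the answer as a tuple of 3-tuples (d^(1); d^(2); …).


Interval decomposition of M: I[1,1]^2, I[1,3], I[3,3]^3.
HN type (ℓ=3): μ^(1)=6; μ^(2)=1; μ^(3)=-5

((0, 1, 1); (0, 0, 3); (3, 0, 0))


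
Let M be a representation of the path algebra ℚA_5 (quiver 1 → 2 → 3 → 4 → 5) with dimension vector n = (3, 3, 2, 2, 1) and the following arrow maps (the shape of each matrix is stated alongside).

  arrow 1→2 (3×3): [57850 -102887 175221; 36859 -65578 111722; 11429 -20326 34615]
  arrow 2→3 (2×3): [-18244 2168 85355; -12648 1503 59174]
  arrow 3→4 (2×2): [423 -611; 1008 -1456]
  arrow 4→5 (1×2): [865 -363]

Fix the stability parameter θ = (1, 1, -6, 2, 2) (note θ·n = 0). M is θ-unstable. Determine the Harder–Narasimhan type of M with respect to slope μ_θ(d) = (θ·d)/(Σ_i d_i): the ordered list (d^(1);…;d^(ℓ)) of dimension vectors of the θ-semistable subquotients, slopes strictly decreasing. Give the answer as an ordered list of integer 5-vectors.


Via rank(M_{q-1}∘⋯∘M_p): M ≅ I[1,2], I[1,3], I[1,5], I[4,4].
μ_θ-semistable layers: μ^(1)=2; μ^(2)=1; μ^(3)=-4/3

((0, 0, 0, 2, 1); (1, 1, 0, 0, 0); (2, 2, 2, 0, 0))


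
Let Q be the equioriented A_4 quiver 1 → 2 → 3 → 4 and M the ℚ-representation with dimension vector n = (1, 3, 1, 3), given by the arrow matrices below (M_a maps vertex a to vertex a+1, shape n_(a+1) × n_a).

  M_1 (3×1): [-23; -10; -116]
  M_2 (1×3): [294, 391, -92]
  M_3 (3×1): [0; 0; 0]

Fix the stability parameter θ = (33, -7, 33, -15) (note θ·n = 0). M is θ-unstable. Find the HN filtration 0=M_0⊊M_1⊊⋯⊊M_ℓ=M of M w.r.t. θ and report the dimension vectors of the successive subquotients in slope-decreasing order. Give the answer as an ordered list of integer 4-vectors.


Barcode: M ≅ I[1,2], I[2,2], I[2,3], I[4,4]^3. HN layers by μ_θ (4 steps, strictly decreasing):
  μ^(1)=33; μ^(2)=13; μ^(3)=-7; μ^(4)=-15

((0, 0, 1, 0); (1, 1, 0, 0); (0, 2, 0, 0); (0, 0, 0, 3))


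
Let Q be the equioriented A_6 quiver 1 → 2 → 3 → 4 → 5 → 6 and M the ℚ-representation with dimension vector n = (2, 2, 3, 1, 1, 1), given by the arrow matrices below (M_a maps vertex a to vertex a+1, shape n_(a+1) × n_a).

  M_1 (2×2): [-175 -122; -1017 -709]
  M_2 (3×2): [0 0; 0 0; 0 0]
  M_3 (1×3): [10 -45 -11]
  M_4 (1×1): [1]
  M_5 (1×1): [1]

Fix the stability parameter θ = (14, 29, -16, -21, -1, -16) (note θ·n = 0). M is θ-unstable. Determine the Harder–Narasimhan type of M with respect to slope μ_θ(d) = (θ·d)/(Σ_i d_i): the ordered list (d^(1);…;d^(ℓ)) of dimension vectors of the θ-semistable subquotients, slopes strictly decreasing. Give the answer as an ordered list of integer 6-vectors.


Barcode: M ≅ I[1,2]^2, I[3,3]^2, I[3,6]. HN layers by μ_θ (5 steps, strictly decreasing):
  μ^(1)=29; μ^(2)=14; μ^(3)=-17/2; μ^(4)=-16; μ^(5)=-37/2

((0, 2, 0, 0, 0, 0); (2, 0, 0, 0, 0, 0); (0, 0, 0, 0, 1, 1); (0, 0, 2, 0, 0, 0); (0, 0, 1, 1, 0, 0))


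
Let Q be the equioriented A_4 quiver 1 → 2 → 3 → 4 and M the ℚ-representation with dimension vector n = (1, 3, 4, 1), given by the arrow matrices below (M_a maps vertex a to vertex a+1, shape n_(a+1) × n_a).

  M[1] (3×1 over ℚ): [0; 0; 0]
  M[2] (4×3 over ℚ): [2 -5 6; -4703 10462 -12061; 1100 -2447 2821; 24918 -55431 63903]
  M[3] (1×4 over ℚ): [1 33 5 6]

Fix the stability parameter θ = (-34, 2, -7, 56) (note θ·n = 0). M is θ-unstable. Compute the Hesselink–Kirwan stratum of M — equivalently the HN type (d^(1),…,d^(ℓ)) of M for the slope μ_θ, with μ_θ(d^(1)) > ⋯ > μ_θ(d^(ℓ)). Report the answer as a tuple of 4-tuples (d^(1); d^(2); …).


Interval decomposition of M: I[1,1], I[2,3]^2, I[2,4], I[3,3].
HN type (ℓ=4): μ^(1)=56; μ^(2)=-5/2; μ^(3)=-7; μ^(4)=-34

((0, 0, 0, 1); (0, 3, 3, 0); (0, 0, 1, 0); (1, 0, 0, 0))


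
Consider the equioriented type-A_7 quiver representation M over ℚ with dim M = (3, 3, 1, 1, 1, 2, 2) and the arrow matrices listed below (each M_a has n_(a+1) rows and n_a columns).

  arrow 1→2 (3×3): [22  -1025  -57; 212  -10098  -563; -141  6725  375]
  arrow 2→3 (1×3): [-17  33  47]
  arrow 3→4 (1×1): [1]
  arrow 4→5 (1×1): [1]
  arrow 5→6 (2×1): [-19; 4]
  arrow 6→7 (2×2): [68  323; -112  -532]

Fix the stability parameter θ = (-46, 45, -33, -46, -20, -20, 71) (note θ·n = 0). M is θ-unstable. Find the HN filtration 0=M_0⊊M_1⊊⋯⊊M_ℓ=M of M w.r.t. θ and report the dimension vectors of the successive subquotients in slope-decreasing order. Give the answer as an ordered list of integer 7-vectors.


Interval decomposition of M: I[1,2]^2, I[1,6], I[6,7], I[7,7].
HN type (ℓ=5): μ^(1)=71; μ^(2)=45; μ^(3)=-74/5; μ^(4)=-20; μ^(5)=-46

((0, 0, 0, 0, 0, 0, 2); (0, 2, 0, 0, 0, 0, 0); (0, 1, 1, 1, 1, 1, 0); (0, 0, 0, 0, 0, 1, 0); (3, 0, 0, 0, 0, 0, 0))


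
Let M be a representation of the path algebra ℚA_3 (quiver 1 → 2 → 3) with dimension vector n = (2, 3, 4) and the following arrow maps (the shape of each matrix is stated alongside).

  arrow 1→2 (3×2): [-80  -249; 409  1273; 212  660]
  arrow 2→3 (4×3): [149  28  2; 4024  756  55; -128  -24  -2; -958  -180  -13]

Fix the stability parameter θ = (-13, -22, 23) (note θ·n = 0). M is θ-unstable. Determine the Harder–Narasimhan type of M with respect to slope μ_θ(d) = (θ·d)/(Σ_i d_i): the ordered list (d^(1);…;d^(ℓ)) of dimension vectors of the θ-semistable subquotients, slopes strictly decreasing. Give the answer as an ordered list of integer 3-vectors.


Barcode: M ≅ I[1,2], I[1,3], I[2,3], I[3,3]^2. HN layers by μ_θ (3 steps, strictly decreasing):
  μ^(1)=23; μ^(2)=-35/2; μ^(3)=-22

((0, 0, 4); (2, 2, 0); (0, 1, 0))


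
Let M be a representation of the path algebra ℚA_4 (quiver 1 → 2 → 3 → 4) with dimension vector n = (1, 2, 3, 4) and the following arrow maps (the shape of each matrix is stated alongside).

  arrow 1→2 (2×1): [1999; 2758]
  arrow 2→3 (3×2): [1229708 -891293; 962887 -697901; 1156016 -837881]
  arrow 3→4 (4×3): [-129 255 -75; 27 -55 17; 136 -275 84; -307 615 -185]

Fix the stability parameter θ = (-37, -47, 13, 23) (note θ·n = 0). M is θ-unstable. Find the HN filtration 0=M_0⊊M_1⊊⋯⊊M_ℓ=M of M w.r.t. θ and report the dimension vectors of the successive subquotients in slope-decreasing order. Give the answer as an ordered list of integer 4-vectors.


Interval decomposition of M: I[1,4], I[2,3], I[3,4], I[4,4]^2.
HN type (ℓ=4): μ^(1)=23; μ^(2)=13; μ^(3)=-42; μ^(4)=-47

((0, 0, 0, 4); (0, 0, 3, 0); (1, 1, 0, 0); (0, 1, 0, 0))


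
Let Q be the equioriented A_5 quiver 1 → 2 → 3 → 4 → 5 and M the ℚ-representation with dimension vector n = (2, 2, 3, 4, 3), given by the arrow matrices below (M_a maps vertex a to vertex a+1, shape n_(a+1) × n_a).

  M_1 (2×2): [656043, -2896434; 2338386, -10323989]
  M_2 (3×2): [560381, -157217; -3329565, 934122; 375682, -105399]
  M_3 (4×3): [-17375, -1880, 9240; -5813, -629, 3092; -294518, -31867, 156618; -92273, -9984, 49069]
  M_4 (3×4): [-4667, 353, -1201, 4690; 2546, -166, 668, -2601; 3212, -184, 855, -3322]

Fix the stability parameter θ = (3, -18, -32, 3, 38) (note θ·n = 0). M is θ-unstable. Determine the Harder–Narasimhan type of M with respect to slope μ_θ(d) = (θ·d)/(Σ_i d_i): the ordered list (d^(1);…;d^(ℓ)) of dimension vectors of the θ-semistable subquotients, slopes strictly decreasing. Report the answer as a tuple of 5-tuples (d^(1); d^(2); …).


Via rank(M_{q-1}∘⋯∘M_p): M ≅ I[1,4], I[1,5], I[3,5], I[4,5].
μ_θ-semistable layers: μ^(1)=38; μ^(2)=3; μ^(3)=-47/3; μ^(4)=-32

((0, 0, 0, 0, 3); (0, 0, 0, 4, 0); (2, 2, 2, 0, 0); (0, 0, 1, 0, 0))


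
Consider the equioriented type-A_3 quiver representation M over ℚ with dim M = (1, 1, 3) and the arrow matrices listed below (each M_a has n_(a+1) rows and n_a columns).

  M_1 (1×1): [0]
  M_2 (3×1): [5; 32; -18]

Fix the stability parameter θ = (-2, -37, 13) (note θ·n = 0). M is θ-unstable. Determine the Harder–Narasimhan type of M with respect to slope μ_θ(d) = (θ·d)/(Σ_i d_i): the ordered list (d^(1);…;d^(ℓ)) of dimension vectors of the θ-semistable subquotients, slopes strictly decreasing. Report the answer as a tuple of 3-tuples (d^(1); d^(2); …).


Via rank(M_{q-1}∘⋯∘M_p): M ≅ I[1,1], I[2,3], I[3,3]^2.
μ_θ-semistable layers: μ^(1)=13; μ^(2)=-2; μ^(3)=-37

((0, 0, 3); (1, 0, 0); (0, 1, 0))


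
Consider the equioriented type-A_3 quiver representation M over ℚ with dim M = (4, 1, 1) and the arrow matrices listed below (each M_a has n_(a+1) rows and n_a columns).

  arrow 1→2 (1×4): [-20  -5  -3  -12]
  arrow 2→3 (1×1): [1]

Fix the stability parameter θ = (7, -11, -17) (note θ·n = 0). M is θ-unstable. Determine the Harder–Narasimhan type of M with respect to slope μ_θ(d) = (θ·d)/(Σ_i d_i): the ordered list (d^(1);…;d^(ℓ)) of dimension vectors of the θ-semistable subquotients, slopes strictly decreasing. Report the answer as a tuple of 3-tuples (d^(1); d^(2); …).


Barcode: M ≅ I[1,1]^3, I[1,3]. HN layers by μ_θ (2 steps, strictly decreasing):
  μ^(1)=7; μ^(2)=-7

((3, 0, 0); (1, 1, 1))


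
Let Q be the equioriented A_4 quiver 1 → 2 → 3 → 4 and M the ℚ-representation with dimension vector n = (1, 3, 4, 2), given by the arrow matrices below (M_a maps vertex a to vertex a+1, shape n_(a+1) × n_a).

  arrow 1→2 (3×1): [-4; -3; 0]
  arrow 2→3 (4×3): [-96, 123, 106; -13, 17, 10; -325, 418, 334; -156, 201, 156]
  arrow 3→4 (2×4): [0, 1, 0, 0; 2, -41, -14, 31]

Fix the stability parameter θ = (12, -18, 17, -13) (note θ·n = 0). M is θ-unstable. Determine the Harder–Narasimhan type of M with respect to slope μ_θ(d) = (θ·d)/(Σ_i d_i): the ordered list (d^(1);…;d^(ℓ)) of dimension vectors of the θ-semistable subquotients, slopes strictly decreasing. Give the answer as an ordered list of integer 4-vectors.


Barcode: M ≅ I[1,4], I[2,3], I[2,4], I[3,3]. HN layers by μ_θ (4 steps, strictly decreasing):
  μ^(1)=17; μ^(2)=2; μ^(3)=-3; μ^(4)=-18

((0, 0, 2, 0); (0, 0, 2, 2); (1, 1, 0, 0); (0, 2, 0, 0))


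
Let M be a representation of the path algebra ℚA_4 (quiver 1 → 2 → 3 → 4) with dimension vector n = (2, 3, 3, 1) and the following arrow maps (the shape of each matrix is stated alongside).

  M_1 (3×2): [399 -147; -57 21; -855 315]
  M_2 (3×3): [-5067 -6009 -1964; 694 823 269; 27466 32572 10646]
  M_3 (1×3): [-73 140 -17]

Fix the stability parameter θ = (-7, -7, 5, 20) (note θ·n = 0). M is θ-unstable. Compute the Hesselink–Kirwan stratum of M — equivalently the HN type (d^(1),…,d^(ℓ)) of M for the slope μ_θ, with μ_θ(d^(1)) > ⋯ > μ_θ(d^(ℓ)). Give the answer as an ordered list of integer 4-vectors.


Via rank(M_{q-1}∘⋯∘M_p): M ≅ I[1,1], I[1,2], I[2,3], I[2,4], I[3,3].
μ_θ-semistable layers: μ^(1)=20; μ^(2)=5; μ^(3)=-7

((0, 0, 0, 1); (0, 0, 3, 0); (2, 3, 0, 0))


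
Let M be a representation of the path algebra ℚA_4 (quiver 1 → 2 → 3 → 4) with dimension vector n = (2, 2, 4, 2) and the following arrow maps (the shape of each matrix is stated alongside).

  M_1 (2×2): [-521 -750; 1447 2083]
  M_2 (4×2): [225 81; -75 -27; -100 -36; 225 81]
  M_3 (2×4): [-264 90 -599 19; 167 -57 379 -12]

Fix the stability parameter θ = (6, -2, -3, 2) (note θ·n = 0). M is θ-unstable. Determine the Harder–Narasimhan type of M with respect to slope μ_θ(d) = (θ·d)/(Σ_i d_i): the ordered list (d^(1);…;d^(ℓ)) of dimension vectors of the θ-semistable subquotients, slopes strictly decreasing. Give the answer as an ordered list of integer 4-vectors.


Barcode: M ≅ I[1,2], I[1,4], I[3,3]^2, I[3,4]. HN layers by μ_θ (3 steps, strictly decreasing):
  μ^(1)=2; μ^(2)=1/3; μ^(3)=-3

((1, 1, 0, 2); (1, 1, 1, 0); (0, 0, 3, 0))


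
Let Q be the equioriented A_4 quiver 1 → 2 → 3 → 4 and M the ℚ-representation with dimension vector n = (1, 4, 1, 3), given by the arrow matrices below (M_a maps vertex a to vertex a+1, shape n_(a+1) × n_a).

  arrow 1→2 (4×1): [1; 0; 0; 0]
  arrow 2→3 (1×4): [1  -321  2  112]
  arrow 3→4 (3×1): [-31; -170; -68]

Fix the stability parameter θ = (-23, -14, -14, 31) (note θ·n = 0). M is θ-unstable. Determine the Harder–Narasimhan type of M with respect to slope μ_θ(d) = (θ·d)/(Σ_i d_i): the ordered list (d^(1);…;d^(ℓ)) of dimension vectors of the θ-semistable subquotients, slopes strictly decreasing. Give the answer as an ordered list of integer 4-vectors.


Barcode: M ≅ I[1,4], I[2,2]^3, I[4,4]^2. HN layers by μ_θ (3 steps, strictly decreasing):
  μ^(1)=31; μ^(2)=-14; μ^(3)=-23

((0, 0, 0, 3); (0, 4, 1, 0); (1, 0, 0, 0))


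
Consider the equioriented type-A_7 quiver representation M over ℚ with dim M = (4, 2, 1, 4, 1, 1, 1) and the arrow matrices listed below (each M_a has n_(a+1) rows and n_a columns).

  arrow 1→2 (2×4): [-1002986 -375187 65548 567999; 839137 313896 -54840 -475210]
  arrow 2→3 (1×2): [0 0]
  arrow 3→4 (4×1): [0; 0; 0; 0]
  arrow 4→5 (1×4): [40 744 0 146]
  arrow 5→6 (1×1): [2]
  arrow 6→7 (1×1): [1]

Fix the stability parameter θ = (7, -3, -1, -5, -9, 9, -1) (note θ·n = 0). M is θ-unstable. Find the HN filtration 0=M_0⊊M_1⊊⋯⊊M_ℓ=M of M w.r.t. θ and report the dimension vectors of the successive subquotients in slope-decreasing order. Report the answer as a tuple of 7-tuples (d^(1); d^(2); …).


Interval decomposition of M: I[1,1]^2, I[1,2]^2, I[3,3], I[4,4]^3, I[4,7].
HN type (ℓ=6): μ^(1)=7; μ^(2)=4; μ^(3)=2; μ^(4)=-1; μ^(5)=-5; μ^(6)=-7

((2, 0, 0, 0, 0, 0, 0); (0, 0, 0, 0, 0, 1, 1); (2, 2, 0, 0, 0, 0, 0); (0, 0, 1, 0, 0, 0, 0); (0, 0, 0, 3, 0, 0, 0); (0, 0, 0, 1, 1, 0, 0))
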